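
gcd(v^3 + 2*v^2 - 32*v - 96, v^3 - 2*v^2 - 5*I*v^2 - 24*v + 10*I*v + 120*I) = v^2 - 2*v - 24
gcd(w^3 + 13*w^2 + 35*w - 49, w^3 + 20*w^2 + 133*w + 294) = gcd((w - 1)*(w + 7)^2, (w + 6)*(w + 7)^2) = w^2 + 14*w + 49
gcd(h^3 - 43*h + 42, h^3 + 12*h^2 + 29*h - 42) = h^2 + 6*h - 7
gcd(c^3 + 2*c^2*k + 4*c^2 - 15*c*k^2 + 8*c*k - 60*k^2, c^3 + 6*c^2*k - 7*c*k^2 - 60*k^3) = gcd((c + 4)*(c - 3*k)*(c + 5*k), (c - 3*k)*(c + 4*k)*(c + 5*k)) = c^2 + 2*c*k - 15*k^2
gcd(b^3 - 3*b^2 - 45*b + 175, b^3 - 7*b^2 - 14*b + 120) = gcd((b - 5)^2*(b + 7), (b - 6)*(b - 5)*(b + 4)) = b - 5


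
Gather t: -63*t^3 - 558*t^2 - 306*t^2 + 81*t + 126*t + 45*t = -63*t^3 - 864*t^2 + 252*t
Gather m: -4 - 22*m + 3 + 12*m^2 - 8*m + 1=12*m^2 - 30*m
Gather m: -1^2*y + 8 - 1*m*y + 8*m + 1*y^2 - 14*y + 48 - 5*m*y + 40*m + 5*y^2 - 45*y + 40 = m*(48 - 6*y) + 6*y^2 - 60*y + 96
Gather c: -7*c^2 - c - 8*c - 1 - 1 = -7*c^2 - 9*c - 2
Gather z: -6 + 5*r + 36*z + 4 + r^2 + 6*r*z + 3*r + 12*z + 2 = r^2 + 8*r + z*(6*r + 48)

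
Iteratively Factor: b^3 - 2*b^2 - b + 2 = (b + 1)*(b^2 - 3*b + 2) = (b - 1)*(b + 1)*(b - 2)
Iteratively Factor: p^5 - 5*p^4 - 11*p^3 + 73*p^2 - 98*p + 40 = (p - 1)*(p^4 - 4*p^3 - 15*p^2 + 58*p - 40) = (p - 2)*(p - 1)*(p^3 - 2*p^2 - 19*p + 20) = (p - 2)*(p - 1)^2*(p^2 - p - 20) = (p - 2)*(p - 1)^2*(p + 4)*(p - 5)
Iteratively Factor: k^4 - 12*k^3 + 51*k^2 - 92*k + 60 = (k - 2)*(k^3 - 10*k^2 + 31*k - 30) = (k - 2)^2*(k^2 - 8*k + 15) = (k - 3)*(k - 2)^2*(k - 5)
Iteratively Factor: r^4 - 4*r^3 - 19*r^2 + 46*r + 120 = (r + 2)*(r^3 - 6*r^2 - 7*r + 60) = (r + 2)*(r + 3)*(r^2 - 9*r + 20) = (r - 5)*(r + 2)*(r + 3)*(r - 4)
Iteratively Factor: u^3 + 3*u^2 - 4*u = (u - 1)*(u^2 + 4*u) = (u - 1)*(u + 4)*(u)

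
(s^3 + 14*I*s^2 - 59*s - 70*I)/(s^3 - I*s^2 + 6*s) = (s^2 + 12*I*s - 35)/(s*(s - 3*I))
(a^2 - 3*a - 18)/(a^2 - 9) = (a - 6)/(a - 3)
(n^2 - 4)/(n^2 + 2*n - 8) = (n + 2)/(n + 4)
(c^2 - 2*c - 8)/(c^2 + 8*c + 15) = (c^2 - 2*c - 8)/(c^2 + 8*c + 15)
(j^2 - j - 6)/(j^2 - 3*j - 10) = (j - 3)/(j - 5)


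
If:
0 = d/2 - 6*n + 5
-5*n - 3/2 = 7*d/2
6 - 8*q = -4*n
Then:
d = -68/47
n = 67/94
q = 52/47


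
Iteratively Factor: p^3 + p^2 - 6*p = (p + 3)*(p^2 - 2*p) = (p - 2)*(p + 3)*(p)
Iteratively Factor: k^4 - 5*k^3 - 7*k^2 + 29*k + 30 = (k + 2)*(k^3 - 7*k^2 + 7*k + 15) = (k - 5)*(k + 2)*(k^2 - 2*k - 3) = (k - 5)*(k - 3)*(k + 2)*(k + 1)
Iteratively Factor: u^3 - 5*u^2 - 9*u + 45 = (u + 3)*(u^2 - 8*u + 15) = (u - 5)*(u + 3)*(u - 3)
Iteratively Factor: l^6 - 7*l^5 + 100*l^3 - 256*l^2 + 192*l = (l - 4)*(l^5 - 3*l^4 - 12*l^3 + 52*l^2 - 48*l) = (l - 4)*(l - 2)*(l^4 - l^3 - 14*l^2 + 24*l) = (l - 4)*(l - 3)*(l - 2)*(l^3 + 2*l^2 - 8*l) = (l - 4)*(l - 3)*(l - 2)^2*(l^2 + 4*l) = (l - 4)*(l - 3)*(l - 2)^2*(l + 4)*(l)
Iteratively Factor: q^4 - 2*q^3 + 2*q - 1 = (q - 1)*(q^3 - q^2 - q + 1) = (q - 1)*(q + 1)*(q^2 - 2*q + 1) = (q - 1)^2*(q + 1)*(q - 1)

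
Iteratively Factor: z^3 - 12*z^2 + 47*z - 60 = (z - 3)*(z^2 - 9*z + 20) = (z - 5)*(z - 3)*(z - 4)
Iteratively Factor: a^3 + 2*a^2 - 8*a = (a - 2)*(a^2 + 4*a) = (a - 2)*(a + 4)*(a)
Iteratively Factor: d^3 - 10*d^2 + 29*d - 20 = (d - 1)*(d^2 - 9*d + 20) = (d - 5)*(d - 1)*(d - 4)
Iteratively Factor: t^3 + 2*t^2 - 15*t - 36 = (t - 4)*(t^2 + 6*t + 9) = (t - 4)*(t + 3)*(t + 3)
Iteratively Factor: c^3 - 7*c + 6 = (c - 2)*(c^2 + 2*c - 3) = (c - 2)*(c + 3)*(c - 1)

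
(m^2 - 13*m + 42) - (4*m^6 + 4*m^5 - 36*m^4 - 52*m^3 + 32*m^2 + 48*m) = -4*m^6 - 4*m^5 + 36*m^4 + 52*m^3 - 31*m^2 - 61*m + 42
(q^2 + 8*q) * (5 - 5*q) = -5*q^3 - 35*q^2 + 40*q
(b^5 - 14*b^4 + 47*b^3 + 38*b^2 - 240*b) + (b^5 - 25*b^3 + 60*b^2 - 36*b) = 2*b^5 - 14*b^4 + 22*b^3 + 98*b^2 - 276*b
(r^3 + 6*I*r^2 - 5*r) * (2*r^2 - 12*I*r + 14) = 2*r^5 + 76*r^3 + 144*I*r^2 - 70*r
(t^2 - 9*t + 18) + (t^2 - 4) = 2*t^2 - 9*t + 14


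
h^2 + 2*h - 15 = (h - 3)*(h + 5)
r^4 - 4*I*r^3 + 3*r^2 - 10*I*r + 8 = (r - 4*I)*(r - 2*I)*(r + I)^2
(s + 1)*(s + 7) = s^2 + 8*s + 7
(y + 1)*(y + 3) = y^2 + 4*y + 3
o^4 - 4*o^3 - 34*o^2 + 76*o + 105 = (o - 7)*(o - 3)*(o + 1)*(o + 5)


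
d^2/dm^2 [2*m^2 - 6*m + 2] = 4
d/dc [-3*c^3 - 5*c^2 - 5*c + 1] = -9*c^2 - 10*c - 5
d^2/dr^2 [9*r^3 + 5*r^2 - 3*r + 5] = 54*r + 10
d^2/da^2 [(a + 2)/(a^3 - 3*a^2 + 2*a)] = 2*(3*a^5 + 3*a^4 - 41*a^3 + 66*a^2 - 36*a + 8)/(a^3*(a^6 - 9*a^5 + 33*a^4 - 63*a^3 + 66*a^2 - 36*a + 8))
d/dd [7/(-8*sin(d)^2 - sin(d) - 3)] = 7*(16*sin(d) + 1)*cos(d)/(8*sin(d)^2 + sin(d) + 3)^2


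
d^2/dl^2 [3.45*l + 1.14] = 0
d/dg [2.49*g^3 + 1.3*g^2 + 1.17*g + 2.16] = 7.47*g^2 + 2.6*g + 1.17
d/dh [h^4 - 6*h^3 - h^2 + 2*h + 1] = 4*h^3 - 18*h^2 - 2*h + 2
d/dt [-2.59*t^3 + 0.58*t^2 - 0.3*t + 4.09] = -7.77*t^2 + 1.16*t - 0.3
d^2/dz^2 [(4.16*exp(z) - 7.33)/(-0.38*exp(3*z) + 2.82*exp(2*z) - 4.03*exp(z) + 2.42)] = (-2.402816*exp(6*z) + 22.899636*exp(5*z) - 94.002596*exp(4*z) + 158.605988*exp(3*z) - 18.9045179999998*exp(2*z) - 121.616427*exp(z) + 47.123934)*exp(z)/(0.054872*exp(9*z) - 1.221624*exp(8*z) + 10.811532*exp(7*z) - 49.3854*exp(6*z) + 130.218774*exp(5*z) - 217.368366*exp(4*z) + 237.141115*exp(3*z) - 167.454078*exp(2*z) + 70.803876*exp(z) - 14.172488)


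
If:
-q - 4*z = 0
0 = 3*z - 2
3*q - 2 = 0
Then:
No Solution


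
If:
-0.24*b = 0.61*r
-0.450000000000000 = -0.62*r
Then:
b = -1.84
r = 0.73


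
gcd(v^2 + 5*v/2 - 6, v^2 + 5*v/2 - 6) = v^2 + 5*v/2 - 6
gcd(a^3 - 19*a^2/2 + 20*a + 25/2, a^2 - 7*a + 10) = a - 5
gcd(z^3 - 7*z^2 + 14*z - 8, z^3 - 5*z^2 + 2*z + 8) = z^2 - 6*z + 8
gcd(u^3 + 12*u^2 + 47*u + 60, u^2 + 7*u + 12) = u^2 + 7*u + 12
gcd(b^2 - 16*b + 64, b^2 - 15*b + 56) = b - 8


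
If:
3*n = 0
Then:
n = 0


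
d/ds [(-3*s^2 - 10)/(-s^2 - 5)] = 10*s/(s^2 + 5)^2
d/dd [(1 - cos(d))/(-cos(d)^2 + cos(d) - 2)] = (cos(d)^2 - 2*cos(d) - 1)*sin(d)/(sin(d)^2 + cos(d) - 3)^2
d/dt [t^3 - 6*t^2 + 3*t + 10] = 3*t^2 - 12*t + 3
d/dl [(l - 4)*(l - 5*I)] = 2*l - 4 - 5*I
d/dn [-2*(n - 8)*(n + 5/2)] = 11 - 4*n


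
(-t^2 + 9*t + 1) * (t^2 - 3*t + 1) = -t^4 + 12*t^3 - 27*t^2 + 6*t + 1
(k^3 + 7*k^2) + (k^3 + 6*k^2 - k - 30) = 2*k^3 + 13*k^2 - k - 30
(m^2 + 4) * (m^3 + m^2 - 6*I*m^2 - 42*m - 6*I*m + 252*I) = m^5 + m^4 - 6*I*m^4 - 38*m^3 - 6*I*m^3 + 4*m^2 + 228*I*m^2 - 168*m - 24*I*m + 1008*I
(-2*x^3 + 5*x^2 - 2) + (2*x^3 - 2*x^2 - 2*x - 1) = 3*x^2 - 2*x - 3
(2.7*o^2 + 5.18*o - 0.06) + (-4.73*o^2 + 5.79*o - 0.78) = -2.03*o^2 + 10.97*o - 0.84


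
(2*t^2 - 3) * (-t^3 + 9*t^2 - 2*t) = -2*t^5 + 18*t^4 - t^3 - 27*t^2 + 6*t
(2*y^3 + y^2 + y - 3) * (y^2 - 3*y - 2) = 2*y^5 - 5*y^4 - 6*y^3 - 8*y^2 + 7*y + 6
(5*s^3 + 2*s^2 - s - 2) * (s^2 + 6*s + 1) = 5*s^5 + 32*s^4 + 16*s^3 - 6*s^2 - 13*s - 2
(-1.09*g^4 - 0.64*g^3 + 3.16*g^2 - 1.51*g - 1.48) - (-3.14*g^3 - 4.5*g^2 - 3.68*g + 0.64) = -1.09*g^4 + 2.5*g^3 + 7.66*g^2 + 2.17*g - 2.12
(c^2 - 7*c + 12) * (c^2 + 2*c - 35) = c^4 - 5*c^3 - 37*c^2 + 269*c - 420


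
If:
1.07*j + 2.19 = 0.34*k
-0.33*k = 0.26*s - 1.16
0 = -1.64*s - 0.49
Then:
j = -0.85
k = 3.75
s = -0.30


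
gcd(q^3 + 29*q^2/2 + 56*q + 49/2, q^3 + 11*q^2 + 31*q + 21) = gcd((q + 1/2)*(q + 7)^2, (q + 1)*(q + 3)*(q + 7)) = q + 7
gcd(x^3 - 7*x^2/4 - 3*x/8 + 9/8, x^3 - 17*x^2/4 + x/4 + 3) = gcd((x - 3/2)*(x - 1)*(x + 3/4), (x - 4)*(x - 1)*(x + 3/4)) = x^2 - x/4 - 3/4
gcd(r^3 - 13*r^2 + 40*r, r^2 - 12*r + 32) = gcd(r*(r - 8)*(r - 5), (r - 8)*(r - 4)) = r - 8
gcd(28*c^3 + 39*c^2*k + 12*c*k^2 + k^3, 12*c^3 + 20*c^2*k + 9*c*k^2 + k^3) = c + k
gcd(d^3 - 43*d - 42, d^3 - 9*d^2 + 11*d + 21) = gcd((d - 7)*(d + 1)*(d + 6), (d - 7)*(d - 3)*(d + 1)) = d^2 - 6*d - 7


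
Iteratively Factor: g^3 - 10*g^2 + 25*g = (g - 5)*(g^2 - 5*g) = g*(g - 5)*(g - 5)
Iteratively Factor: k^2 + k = (k + 1)*(k)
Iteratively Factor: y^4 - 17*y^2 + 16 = (y - 4)*(y^3 + 4*y^2 - y - 4) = (y - 4)*(y + 4)*(y^2 - 1) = (y - 4)*(y + 1)*(y + 4)*(y - 1)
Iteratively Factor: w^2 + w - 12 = (w + 4)*(w - 3)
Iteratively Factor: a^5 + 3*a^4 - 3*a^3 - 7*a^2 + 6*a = (a + 2)*(a^4 + a^3 - 5*a^2 + 3*a) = (a - 1)*(a + 2)*(a^3 + 2*a^2 - 3*a) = (a - 1)*(a + 2)*(a + 3)*(a^2 - a) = (a - 1)^2*(a + 2)*(a + 3)*(a)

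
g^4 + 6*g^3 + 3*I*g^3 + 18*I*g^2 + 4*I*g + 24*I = (g + 6)*(g - I)*(g + 2*I)^2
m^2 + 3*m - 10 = (m - 2)*(m + 5)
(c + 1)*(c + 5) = c^2 + 6*c + 5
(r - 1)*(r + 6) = r^2 + 5*r - 6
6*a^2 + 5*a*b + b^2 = (2*a + b)*(3*a + b)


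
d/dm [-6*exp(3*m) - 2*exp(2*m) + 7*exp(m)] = (-18*exp(2*m) - 4*exp(m) + 7)*exp(m)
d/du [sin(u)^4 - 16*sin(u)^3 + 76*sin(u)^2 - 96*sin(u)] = 4*(sin(u)^3 - 12*sin(u)^2 + 38*sin(u) - 24)*cos(u)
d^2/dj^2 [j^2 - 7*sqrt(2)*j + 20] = 2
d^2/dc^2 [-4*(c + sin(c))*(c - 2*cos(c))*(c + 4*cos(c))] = 4*c^2*sin(c) + 8*c^2*cos(c) + 32*c*sin(c) + 16*c*sin(2*c) - 16*c*cos(c) - 64*c*cos(2*c) - 24*c - 64*sin(2*c) - 72*sin(3*c) - 16*sqrt(2)*sin(c + pi/4) - 16*cos(2*c)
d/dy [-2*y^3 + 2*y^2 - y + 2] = -6*y^2 + 4*y - 1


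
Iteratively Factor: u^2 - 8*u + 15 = (u - 3)*(u - 5)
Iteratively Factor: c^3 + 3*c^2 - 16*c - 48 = (c - 4)*(c^2 + 7*c + 12) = (c - 4)*(c + 3)*(c + 4)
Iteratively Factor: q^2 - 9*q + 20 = (q - 4)*(q - 5)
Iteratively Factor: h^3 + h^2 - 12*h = (h - 3)*(h^2 + 4*h) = h*(h - 3)*(h + 4)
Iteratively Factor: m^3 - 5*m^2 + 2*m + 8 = (m - 4)*(m^2 - m - 2) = (m - 4)*(m - 2)*(m + 1)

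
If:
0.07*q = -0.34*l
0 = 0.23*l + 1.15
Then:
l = -5.00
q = 24.29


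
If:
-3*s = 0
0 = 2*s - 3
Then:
No Solution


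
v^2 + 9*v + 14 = (v + 2)*(v + 7)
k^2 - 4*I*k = k*(k - 4*I)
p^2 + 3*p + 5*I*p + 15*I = (p + 3)*(p + 5*I)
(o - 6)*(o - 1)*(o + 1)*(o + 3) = o^4 - 3*o^3 - 19*o^2 + 3*o + 18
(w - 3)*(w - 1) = w^2 - 4*w + 3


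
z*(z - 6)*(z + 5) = z^3 - z^2 - 30*z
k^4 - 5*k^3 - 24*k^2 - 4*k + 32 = (k - 8)*(k - 1)*(k + 2)^2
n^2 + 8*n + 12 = (n + 2)*(n + 6)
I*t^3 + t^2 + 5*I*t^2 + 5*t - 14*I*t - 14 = (t - 2)*(t + 7)*(I*t + 1)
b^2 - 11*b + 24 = (b - 8)*(b - 3)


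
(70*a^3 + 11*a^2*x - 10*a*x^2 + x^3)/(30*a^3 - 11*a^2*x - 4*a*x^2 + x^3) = (-14*a^2 - 5*a*x + x^2)/(-6*a^2 + a*x + x^2)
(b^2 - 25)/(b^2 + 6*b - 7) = (b^2 - 25)/(b^2 + 6*b - 7)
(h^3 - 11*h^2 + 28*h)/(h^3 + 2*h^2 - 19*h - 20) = h*(h - 7)/(h^2 + 6*h + 5)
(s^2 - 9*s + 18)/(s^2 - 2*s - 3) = (s - 6)/(s + 1)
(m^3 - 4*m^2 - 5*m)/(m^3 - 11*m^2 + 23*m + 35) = m/(m - 7)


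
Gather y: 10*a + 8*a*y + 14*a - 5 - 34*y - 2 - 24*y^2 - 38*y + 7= 24*a - 24*y^2 + y*(8*a - 72)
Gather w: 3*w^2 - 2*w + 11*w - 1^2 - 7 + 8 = 3*w^2 + 9*w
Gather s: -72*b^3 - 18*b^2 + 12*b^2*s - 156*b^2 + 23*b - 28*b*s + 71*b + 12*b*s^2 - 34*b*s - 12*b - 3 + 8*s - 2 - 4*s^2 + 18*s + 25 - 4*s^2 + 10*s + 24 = -72*b^3 - 174*b^2 + 82*b + s^2*(12*b - 8) + s*(12*b^2 - 62*b + 36) + 44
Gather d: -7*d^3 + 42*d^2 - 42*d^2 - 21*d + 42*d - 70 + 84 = -7*d^3 + 21*d + 14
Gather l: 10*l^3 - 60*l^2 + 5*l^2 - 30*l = 10*l^3 - 55*l^2 - 30*l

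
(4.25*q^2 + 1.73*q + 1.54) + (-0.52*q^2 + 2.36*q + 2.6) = 3.73*q^2 + 4.09*q + 4.14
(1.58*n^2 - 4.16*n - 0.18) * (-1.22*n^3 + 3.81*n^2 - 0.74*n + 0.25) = -1.9276*n^5 + 11.095*n^4 - 16.7992*n^3 + 2.7876*n^2 - 0.9068*n - 0.045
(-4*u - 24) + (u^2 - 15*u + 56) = u^2 - 19*u + 32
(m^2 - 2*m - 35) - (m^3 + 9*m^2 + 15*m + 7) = -m^3 - 8*m^2 - 17*m - 42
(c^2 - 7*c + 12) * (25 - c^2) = -c^4 + 7*c^3 + 13*c^2 - 175*c + 300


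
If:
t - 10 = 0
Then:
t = 10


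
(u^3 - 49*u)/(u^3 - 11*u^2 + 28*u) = (u + 7)/(u - 4)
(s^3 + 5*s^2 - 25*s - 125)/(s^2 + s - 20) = (s^2 - 25)/(s - 4)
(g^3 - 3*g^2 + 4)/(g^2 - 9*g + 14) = (g^2 - g - 2)/(g - 7)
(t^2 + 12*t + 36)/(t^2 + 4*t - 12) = (t + 6)/(t - 2)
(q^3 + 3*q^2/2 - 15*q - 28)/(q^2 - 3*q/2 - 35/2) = (q^2 - 2*q - 8)/(q - 5)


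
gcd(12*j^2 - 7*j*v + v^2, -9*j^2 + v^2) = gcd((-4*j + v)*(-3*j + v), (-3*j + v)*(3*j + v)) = -3*j + v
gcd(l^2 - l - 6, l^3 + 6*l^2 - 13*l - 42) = l^2 - l - 6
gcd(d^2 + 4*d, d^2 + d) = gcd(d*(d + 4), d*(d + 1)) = d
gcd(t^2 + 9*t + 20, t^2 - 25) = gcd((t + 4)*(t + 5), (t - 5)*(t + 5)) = t + 5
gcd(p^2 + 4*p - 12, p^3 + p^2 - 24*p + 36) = p^2 + 4*p - 12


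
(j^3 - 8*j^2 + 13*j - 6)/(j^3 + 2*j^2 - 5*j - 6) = (j^3 - 8*j^2 + 13*j - 6)/(j^3 + 2*j^2 - 5*j - 6)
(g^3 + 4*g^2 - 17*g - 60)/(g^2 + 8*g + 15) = g - 4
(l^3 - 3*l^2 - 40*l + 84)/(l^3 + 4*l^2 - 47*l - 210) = (l - 2)/(l + 5)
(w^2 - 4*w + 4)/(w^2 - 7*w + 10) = (w - 2)/(w - 5)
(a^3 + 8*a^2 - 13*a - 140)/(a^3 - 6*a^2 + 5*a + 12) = (a^2 + 12*a + 35)/(a^2 - 2*a - 3)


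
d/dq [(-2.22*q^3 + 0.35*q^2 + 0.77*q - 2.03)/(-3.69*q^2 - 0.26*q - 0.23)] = (8.1918*q^4 + 1.1544*q^3 + 4.2821*q^2 - 15.1424*q - 0.7049)/(13.6161*q^4 + 1.9188*q^3 + 1.765*q^2 + 0.1196*q + 0.0529)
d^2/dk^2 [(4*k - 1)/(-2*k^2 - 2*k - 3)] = 4*(-2*(2*k + 1)^2*(4*k - 1) + 3*(4*k + 1)*(2*k^2 + 2*k + 3))/(2*k^2 + 2*k + 3)^3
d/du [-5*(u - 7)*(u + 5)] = 10 - 10*u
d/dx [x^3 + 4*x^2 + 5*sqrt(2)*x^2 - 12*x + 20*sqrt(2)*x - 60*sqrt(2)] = 3*x^2 + 8*x + 10*sqrt(2)*x - 12 + 20*sqrt(2)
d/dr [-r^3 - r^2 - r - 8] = -3*r^2 - 2*r - 1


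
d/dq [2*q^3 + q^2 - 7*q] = 6*q^2 + 2*q - 7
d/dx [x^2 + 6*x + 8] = 2*x + 6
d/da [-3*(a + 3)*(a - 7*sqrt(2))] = -6*a - 9 + 21*sqrt(2)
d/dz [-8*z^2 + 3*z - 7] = 3 - 16*z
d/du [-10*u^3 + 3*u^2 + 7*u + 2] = -30*u^2 + 6*u + 7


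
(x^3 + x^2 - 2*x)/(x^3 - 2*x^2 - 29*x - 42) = x*(x - 1)/(x^2 - 4*x - 21)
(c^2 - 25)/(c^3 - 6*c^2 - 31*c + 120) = (c - 5)/(c^2 - 11*c + 24)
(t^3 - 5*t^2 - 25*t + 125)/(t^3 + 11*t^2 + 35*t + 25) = (t^2 - 10*t + 25)/(t^2 + 6*t + 5)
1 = 1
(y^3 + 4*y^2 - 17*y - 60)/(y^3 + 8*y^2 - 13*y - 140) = (y + 3)/(y + 7)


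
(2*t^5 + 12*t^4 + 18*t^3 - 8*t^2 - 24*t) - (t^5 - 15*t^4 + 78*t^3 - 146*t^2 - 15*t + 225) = t^5 + 27*t^4 - 60*t^3 + 138*t^2 - 9*t - 225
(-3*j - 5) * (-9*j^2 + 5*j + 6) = 27*j^3 + 30*j^2 - 43*j - 30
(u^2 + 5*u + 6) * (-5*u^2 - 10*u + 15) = -5*u^4 - 35*u^3 - 65*u^2 + 15*u + 90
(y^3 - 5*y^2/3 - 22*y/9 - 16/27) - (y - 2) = y^3 - 5*y^2/3 - 31*y/9 + 38/27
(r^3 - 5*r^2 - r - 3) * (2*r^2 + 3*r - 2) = 2*r^5 - 7*r^4 - 19*r^3 + r^2 - 7*r + 6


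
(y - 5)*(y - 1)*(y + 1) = y^3 - 5*y^2 - y + 5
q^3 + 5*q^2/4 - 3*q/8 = q*(q - 1/4)*(q + 3/2)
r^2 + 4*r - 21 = (r - 3)*(r + 7)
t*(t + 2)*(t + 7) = t^3 + 9*t^2 + 14*t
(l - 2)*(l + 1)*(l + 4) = l^3 + 3*l^2 - 6*l - 8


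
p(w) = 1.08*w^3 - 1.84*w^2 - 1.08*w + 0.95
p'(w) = 3.24*w^2 - 3.68*w - 1.08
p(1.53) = -1.14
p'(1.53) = 0.87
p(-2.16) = -16.19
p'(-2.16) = 21.99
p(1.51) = -1.16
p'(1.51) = 0.75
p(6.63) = 227.66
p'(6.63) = 116.94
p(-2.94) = -39.22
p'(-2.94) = 37.74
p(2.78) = 6.93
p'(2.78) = 13.73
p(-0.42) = 1.00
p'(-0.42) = 1.04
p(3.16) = 13.24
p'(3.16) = 19.64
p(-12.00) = -2117.29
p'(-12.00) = 509.64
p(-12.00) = -2117.29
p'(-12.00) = 509.64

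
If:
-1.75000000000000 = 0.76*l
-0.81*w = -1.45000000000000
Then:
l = -2.30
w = 1.79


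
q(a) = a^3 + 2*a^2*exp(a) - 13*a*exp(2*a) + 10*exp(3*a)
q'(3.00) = 207010.06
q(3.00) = 65685.66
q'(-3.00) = 27.46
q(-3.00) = -26.01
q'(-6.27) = 118.04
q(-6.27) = -246.34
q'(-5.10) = 78.23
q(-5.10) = -132.33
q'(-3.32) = 33.48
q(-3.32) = -35.74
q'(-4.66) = 65.39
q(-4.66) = -100.78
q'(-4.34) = 56.79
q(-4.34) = -81.25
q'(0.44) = 57.30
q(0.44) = 24.33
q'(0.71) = 131.63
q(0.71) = 48.37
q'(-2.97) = 26.93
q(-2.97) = -25.19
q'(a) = 2*a^2*exp(a) + 3*a^2 - 26*a*exp(2*a) + 4*a*exp(a) + 30*exp(3*a) - 13*exp(2*a)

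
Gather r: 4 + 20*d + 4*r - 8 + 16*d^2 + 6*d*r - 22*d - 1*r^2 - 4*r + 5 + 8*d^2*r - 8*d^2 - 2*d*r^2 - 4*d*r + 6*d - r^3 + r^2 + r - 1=8*d^2 - 2*d*r^2 + 4*d - r^3 + r*(8*d^2 + 2*d + 1)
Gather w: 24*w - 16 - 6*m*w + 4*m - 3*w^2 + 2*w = 4*m - 3*w^2 + w*(26 - 6*m) - 16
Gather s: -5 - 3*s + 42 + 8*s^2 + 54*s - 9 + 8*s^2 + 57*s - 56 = 16*s^2 + 108*s - 28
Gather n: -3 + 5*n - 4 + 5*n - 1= 10*n - 8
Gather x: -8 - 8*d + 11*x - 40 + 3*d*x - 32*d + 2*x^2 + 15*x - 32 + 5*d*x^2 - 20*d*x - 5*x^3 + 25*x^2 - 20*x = -40*d - 5*x^3 + x^2*(5*d + 27) + x*(6 - 17*d) - 80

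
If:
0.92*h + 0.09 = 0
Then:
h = -0.10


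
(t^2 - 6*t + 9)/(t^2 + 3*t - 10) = (t^2 - 6*t + 9)/(t^2 + 3*t - 10)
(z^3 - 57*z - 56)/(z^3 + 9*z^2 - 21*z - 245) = (z^2 - 7*z - 8)/(z^2 + 2*z - 35)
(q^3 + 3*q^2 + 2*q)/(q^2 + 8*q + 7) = q*(q + 2)/(q + 7)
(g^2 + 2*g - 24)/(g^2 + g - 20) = (g + 6)/(g + 5)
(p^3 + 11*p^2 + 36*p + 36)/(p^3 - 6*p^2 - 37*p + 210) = (p^2 + 5*p + 6)/(p^2 - 12*p + 35)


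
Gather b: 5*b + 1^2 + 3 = 5*b + 4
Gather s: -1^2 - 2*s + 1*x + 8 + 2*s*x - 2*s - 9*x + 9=s*(2*x - 4) - 8*x + 16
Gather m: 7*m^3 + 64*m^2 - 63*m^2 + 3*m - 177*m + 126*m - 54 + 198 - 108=7*m^3 + m^2 - 48*m + 36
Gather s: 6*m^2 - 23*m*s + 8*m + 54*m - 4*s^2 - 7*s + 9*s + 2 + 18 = 6*m^2 + 62*m - 4*s^2 + s*(2 - 23*m) + 20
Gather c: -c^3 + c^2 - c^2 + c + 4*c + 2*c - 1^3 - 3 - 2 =-c^3 + 7*c - 6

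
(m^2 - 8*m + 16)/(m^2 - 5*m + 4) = (m - 4)/(m - 1)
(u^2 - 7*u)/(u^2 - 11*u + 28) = u/(u - 4)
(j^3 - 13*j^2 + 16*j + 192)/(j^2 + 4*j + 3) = (j^2 - 16*j + 64)/(j + 1)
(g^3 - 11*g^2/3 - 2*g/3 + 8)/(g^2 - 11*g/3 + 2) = (3*g^2 - 2*g - 8)/(3*g - 2)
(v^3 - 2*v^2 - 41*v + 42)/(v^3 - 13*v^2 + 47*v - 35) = (v + 6)/(v - 5)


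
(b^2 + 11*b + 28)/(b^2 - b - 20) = (b + 7)/(b - 5)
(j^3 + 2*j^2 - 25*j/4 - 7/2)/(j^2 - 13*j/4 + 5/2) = (4*j^2 + 16*j + 7)/(4*j - 5)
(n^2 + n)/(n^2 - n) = (n + 1)/(n - 1)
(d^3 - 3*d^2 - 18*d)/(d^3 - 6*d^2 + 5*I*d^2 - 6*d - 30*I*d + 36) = d*(d + 3)/(d^2 + 5*I*d - 6)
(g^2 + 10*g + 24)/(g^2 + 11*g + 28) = (g + 6)/(g + 7)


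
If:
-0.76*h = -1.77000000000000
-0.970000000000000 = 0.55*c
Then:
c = -1.76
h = 2.33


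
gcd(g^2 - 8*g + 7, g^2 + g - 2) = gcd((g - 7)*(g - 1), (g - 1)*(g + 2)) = g - 1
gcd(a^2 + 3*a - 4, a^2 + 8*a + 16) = a + 4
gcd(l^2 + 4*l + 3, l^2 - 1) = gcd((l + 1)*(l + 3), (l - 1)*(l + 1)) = l + 1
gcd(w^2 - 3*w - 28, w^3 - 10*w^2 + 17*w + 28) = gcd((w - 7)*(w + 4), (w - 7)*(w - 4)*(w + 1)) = w - 7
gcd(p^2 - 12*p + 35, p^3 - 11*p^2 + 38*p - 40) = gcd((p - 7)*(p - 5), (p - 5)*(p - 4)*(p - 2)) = p - 5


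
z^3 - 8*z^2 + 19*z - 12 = (z - 4)*(z - 3)*(z - 1)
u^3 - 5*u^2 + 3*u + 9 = (u - 3)^2*(u + 1)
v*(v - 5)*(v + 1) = v^3 - 4*v^2 - 5*v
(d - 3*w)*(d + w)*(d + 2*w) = d^3 - 7*d*w^2 - 6*w^3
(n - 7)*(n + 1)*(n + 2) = n^3 - 4*n^2 - 19*n - 14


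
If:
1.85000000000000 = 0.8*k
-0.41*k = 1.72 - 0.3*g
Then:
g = 8.89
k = 2.31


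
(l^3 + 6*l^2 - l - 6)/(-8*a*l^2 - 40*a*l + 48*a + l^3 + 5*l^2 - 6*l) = (-l - 1)/(8*a - l)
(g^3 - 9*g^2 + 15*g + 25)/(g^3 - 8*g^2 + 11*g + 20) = (g - 5)/(g - 4)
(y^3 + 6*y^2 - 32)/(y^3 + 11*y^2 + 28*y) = (y^2 + 2*y - 8)/(y*(y + 7))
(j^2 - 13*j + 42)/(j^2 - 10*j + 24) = (j - 7)/(j - 4)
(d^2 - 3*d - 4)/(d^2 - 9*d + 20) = (d + 1)/(d - 5)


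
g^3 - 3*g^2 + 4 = (g - 2)^2*(g + 1)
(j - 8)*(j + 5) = j^2 - 3*j - 40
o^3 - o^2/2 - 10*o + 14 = (o - 2)^2*(o + 7/2)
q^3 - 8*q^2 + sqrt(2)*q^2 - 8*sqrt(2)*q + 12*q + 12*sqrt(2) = (q - 6)*(q - 2)*(q + sqrt(2))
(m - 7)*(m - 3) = m^2 - 10*m + 21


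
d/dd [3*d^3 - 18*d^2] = 9*d*(d - 4)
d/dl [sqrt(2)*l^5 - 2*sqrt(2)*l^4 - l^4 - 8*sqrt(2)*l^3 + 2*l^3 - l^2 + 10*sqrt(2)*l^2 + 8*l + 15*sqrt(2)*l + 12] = 5*sqrt(2)*l^4 - 8*sqrt(2)*l^3 - 4*l^3 - 24*sqrt(2)*l^2 + 6*l^2 - 2*l + 20*sqrt(2)*l + 8 + 15*sqrt(2)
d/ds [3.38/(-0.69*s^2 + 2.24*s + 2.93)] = (4.6644*s - 7.5712)/(-0.69*s^2 + 2.24*s + 2.93)^2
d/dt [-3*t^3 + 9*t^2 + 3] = 9*t*(2 - t)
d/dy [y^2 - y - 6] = 2*y - 1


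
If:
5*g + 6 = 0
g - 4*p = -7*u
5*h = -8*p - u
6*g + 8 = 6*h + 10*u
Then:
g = -6/5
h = -3/10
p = 31/200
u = 13/50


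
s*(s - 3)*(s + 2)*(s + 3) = s^4 + 2*s^3 - 9*s^2 - 18*s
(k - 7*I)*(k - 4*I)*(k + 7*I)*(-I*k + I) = -I*k^4 - 4*k^3 + I*k^3 + 4*k^2 - 49*I*k^2 - 196*k + 49*I*k + 196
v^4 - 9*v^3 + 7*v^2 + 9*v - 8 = (v - 8)*(v - 1)^2*(v + 1)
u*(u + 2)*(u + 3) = u^3 + 5*u^2 + 6*u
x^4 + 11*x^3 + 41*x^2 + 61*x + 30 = (x + 1)*(x + 2)*(x + 3)*(x + 5)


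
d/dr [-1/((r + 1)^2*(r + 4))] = 3*(r + 3)/((r + 1)^3*(r + 4)^2)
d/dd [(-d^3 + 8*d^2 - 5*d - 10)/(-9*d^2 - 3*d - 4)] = (9*d^4 + 6*d^3 - 57*d^2 - 244*d - 10)/(81*d^4 + 54*d^3 + 81*d^2 + 24*d + 16)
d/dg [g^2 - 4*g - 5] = 2*g - 4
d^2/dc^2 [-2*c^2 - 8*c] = -4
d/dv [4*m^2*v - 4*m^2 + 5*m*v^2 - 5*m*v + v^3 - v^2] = 4*m^2 + 10*m*v - 5*m + 3*v^2 - 2*v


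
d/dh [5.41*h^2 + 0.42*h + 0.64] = 10.82*h + 0.42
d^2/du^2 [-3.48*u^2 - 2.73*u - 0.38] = -6.96000000000000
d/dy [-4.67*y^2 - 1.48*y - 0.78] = -9.34*y - 1.48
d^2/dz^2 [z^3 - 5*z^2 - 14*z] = 6*z - 10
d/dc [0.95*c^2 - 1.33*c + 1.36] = 1.9*c - 1.33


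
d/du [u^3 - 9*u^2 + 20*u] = 3*u^2 - 18*u + 20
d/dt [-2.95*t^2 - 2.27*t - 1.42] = -5.9*t - 2.27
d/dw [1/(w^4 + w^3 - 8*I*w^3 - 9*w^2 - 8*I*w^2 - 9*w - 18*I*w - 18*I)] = (-4*w^3 - 3*w^2 + 24*I*w^2 + 18*w + 16*I*w + 9 + 18*I)/(-w^4 - w^3 + 8*I*w^3 + 9*w^2 + 8*I*w^2 + 9*w + 18*I*w + 18*I)^2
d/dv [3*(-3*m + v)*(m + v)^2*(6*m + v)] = -99*m^3 - 66*m^2*v + 45*m*v^2 + 12*v^3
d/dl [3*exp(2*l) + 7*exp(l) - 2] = (6*exp(l) + 7)*exp(l)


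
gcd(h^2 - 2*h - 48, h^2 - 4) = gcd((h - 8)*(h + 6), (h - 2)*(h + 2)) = 1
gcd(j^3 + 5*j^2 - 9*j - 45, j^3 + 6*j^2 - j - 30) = j^2 + 8*j + 15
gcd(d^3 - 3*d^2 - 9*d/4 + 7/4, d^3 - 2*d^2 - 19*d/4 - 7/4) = d^2 - 5*d/2 - 7/2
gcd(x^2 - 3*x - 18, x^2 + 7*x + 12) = x + 3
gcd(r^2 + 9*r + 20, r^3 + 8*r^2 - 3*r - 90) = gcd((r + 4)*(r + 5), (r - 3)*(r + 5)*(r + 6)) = r + 5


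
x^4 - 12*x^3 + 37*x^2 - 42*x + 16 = (x - 8)*(x - 2)*(x - 1)^2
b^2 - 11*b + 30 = (b - 6)*(b - 5)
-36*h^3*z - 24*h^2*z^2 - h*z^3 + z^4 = z*(-6*h + z)*(2*h + z)*(3*h + z)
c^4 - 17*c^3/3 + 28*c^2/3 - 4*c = c*(c - 3)*(c - 2)*(c - 2/3)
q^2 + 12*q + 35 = (q + 5)*(q + 7)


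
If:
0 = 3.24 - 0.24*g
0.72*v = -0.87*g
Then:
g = 13.50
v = -16.31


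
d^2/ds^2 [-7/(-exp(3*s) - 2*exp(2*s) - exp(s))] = 7*(9*exp(2*s) + 4*exp(s) + 1)*exp(-s)/(exp(4*s) + 4*exp(3*s) + 6*exp(2*s) + 4*exp(s) + 1)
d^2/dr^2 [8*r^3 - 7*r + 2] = 48*r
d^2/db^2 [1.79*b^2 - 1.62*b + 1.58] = 3.58000000000000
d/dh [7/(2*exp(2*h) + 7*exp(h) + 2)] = (-28*exp(h) - 49)*exp(h)/(2*exp(2*h) + 7*exp(h) + 2)^2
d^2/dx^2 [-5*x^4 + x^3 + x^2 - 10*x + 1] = -60*x^2 + 6*x + 2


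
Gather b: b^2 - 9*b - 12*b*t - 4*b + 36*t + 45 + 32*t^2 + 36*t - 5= b^2 + b*(-12*t - 13) + 32*t^2 + 72*t + 40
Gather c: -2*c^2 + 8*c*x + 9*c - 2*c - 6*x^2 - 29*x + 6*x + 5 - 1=-2*c^2 + c*(8*x + 7) - 6*x^2 - 23*x + 4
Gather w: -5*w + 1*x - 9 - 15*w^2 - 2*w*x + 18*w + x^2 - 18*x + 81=-15*w^2 + w*(13 - 2*x) + x^2 - 17*x + 72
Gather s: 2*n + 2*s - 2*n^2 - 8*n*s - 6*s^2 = -2*n^2 + 2*n - 6*s^2 + s*(2 - 8*n)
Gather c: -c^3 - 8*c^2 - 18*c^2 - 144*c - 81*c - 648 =-c^3 - 26*c^2 - 225*c - 648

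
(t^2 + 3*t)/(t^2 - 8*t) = (t + 3)/(t - 8)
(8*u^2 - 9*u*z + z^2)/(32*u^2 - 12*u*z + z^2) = (-u + z)/(-4*u + z)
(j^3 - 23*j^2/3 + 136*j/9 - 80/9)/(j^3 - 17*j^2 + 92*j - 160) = (9*j^2 - 24*j + 16)/(9*(j^2 - 12*j + 32))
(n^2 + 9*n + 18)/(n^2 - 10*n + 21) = (n^2 + 9*n + 18)/(n^2 - 10*n + 21)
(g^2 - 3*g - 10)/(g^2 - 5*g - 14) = (g - 5)/(g - 7)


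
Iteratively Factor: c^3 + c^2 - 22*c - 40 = (c + 2)*(c^2 - c - 20) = (c - 5)*(c + 2)*(c + 4)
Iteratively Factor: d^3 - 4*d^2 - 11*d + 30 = (d - 2)*(d^2 - 2*d - 15) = (d - 2)*(d + 3)*(d - 5)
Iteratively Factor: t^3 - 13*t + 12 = (t - 1)*(t^2 + t - 12) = (t - 1)*(t + 4)*(t - 3)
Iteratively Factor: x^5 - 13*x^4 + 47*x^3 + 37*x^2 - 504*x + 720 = (x - 4)*(x^4 - 9*x^3 + 11*x^2 + 81*x - 180) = (x - 5)*(x - 4)*(x^3 - 4*x^2 - 9*x + 36) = (x - 5)*(x - 4)*(x + 3)*(x^2 - 7*x + 12) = (x - 5)*(x - 4)^2*(x + 3)*(x - 3)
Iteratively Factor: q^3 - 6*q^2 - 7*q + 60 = (q + 3)*(q^2 - 9*q + 20) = (q - 5)*(q + 3)*(q - 4)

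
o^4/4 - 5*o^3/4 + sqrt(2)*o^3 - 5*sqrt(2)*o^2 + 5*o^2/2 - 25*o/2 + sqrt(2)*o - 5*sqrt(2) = (o/2 + sqrt(2)/2)^2*(o - 5)*(o + 2*sqrt(2))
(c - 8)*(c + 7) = c^2 - c - 56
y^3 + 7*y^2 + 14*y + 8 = (y + 1)*(y + 2)*(y + 4)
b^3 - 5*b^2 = b^2*(b - 5)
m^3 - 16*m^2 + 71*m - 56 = (m - 8)*(m - 7)*(m - 1)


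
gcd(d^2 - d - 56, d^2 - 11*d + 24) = d - 8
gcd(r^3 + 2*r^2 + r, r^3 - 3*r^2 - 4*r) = r^2 + r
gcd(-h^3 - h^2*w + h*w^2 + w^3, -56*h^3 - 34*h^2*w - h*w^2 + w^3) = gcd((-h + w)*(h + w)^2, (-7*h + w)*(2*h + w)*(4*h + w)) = 1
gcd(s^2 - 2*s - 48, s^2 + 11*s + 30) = s + 6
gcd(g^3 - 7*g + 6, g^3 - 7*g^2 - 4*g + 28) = g - 2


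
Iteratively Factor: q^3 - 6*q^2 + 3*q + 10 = (q - 2)*(q^2 - 4*q - 5) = (q - 5)*(q - 2)*(q + 1)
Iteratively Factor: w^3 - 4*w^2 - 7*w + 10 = (w - 5)*(w^2 + w - 2) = (w - 5)*(w + 2)*(w - 1)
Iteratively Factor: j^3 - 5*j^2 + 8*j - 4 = (j - 1)*(j^2 - 4*j + 4) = (j - 2)*(j - 1)*(j - 2)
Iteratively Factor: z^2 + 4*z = (z)*(z + 4)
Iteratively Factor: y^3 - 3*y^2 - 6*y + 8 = (y - 1)*(y^2 - 2*y - 8) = (y - 4)*(y - 1)*(y + 2)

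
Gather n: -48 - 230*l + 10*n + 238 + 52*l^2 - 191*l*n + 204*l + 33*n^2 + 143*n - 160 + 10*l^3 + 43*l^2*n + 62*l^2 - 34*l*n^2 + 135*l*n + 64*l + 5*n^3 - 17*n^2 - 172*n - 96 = 10*l^3 + 114*l^2 + 38*l + 5*n^3 + n^2*(16 - 34*l) + n*(43*l^2 - 56*l - 19) - 66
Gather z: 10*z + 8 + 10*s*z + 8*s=8*s + z*(10*s + 10) + 8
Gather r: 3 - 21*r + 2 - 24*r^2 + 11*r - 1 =-24*r^2 - 10*r + 4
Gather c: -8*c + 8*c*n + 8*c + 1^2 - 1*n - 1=8*c*n - n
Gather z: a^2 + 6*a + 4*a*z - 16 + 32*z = a^2 + 6*a + z*(4*a + 32) - 16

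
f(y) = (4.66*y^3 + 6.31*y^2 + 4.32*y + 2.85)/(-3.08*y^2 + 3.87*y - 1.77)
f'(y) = (6.16*y - 3.87)*(4.66*y^3 + 6.31*y^2 + 4.32*y + 2.85)/(-3.08*y^2 + 3.87*y - 1.77)^2 + (13.98*y^2 + 12.62*y + 4.32)/(-3.08*y^2 + 3.87*y - 1.77) = (-14.3528*y^4 + 36.0684*y^3 + 12.9807*y^2 - 4.7814*y - 18.6759)/(9.4864*y^4 - 23.8392*y^3 + 25.8801*y^2 - 13.6998*y + 3.1329)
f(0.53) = -13.02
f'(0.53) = -39.06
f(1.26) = -15.49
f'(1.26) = 10.02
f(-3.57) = 2.63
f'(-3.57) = -1.27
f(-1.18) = 0.11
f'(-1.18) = -0.73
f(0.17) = -3.16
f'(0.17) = -13.13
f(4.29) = -12.08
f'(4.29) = -1.04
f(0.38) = -7.60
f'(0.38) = -30.59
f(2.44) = -11.13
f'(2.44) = 0.55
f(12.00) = -22.60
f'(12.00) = -1.47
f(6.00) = -14.12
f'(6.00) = -1.30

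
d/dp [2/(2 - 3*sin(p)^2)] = 24*sin(2*p)/(3*cos(2*p) + 1)^2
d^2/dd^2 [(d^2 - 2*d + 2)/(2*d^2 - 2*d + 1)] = 2*(-4*d^3 + 18*d^2 - 12*d + 1)/(8*d^6 - 24*d^5 + 36*d^4 - 32*d^3 + 18*d^2 - 6*d + 1)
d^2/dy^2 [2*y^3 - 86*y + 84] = 12*y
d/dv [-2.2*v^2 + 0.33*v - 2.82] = 0.33 - 4.4*v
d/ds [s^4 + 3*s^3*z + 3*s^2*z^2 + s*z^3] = 4*s^3 + 9*s^2*z + 6*s*z^2 + z^3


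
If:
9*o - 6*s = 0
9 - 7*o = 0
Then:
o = 9/7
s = 27/14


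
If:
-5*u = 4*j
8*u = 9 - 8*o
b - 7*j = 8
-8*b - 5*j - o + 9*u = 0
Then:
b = 769/552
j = -521/552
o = 1021/2760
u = 521/690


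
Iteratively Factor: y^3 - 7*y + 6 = (y - 1)*(y^2 + y - 6) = (y - 2)*(y - 1)*(y + 3)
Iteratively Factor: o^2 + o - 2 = (o - 1)*(o + 2)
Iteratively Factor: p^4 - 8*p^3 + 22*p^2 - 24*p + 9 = (p - 1)*(p^3 - 7*p^2 + 15*p - 9) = (p - 3)*(p - 1)*(p^2 - 4*p + 3) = (p - 3)^2*(p - 1)*(p - 1)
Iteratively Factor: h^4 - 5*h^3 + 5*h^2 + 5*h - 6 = (h + 1)*(h^3 - 6*h^2 + 11*h - 6) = (h - 1)*(h + 1)*(h^2 - 5*h + 6) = (h - 3)*(h - 1)*(h + 1)*(h - 2)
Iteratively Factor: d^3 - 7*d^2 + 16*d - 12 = (d - 2)*(d^2 - 5*d + 6) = (d - 3)*(d - 2)*(d - 2)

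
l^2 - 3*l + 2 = (l - 2)*(l - 1)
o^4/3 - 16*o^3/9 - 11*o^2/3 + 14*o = o*(o/3 + 1)*(o - 6)*(o - 7/3)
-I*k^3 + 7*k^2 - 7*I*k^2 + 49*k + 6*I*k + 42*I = (k + 7)*(k + 6*I)*(-I*k + 1)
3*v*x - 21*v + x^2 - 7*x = (3*v + x)*(x - 7)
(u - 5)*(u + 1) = u^2 - 4*u - 5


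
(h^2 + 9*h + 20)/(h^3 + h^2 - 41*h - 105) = (h + 4)/(h^2 - 4*h - 21)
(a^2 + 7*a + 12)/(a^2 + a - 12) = (a + 3)/(a - 3)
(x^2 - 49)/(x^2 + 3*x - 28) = (x - 7)/(x - 4)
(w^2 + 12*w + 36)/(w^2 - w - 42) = (w + 6)/(w - 7)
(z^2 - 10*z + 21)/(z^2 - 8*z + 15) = (z - 7)/(z - 5)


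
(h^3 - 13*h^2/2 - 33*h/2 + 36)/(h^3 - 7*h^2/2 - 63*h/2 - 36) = (2*h - 3)/(2*h + 3)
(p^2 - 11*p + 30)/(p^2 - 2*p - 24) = (p - 5)/(p + 4)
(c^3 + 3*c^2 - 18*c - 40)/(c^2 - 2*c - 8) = c + 5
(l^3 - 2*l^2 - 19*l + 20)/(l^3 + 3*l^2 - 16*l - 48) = (l^2 - 6*l + 5)/(l^2 - l - 12)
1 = 1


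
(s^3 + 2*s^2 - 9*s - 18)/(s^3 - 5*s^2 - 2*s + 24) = (s + 3)/(s - 4)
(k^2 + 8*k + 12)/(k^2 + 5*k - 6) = (k + 2)/(k - 1)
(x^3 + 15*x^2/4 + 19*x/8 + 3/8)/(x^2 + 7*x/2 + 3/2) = x + 1/4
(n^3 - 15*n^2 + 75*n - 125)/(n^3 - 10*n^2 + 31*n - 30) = (n^2 - 10*n + 25)/(n^2 - 5*n + 6)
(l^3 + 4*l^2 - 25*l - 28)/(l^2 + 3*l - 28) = l + 1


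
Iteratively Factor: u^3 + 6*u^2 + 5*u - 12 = (u + 4)*(u^2 + 2*u - 3) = (u + 3)*(u + 4)*(u - 1)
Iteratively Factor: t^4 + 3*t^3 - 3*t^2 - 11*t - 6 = (t + 1)*(t^3 + 2*t^2 - 5*t - 6) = (t + 1)*(t + 3)*(t^2 - t - 2) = (t - 2)*(t + 1)*(t + 3)*(t + 1)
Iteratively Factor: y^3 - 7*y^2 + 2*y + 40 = (y - 4)*(y^2 - 3*y - 10) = (y - 5)*(y - 4)*(y + 2)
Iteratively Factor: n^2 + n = (n + 1)*(n)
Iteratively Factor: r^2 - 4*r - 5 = (r + 1)*(r - 5)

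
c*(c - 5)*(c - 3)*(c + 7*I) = c^4 - 8*c^3 + 7*I*c^3 + 15*c^2 - 56*I*c^2 + 105*I*c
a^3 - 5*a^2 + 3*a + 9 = (a - 3)^2*(a + 1)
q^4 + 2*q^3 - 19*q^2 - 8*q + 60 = (q - 3)*(q - 2)*(q + 2)*(q + 5)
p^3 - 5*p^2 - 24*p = p*(p - 8)*(p + 3)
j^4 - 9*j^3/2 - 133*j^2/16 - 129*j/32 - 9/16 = (j - 6)*(j + 1/4)*(j + 1/2)*(j + 3/4)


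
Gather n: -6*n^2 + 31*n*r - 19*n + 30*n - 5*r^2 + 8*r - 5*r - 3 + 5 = -6*n^2 + n*(31*r + 11) - 5*r^2 + 3*r + 2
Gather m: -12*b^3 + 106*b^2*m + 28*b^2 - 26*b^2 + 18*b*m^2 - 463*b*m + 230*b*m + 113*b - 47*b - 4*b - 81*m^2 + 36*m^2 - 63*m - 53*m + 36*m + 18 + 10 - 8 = -12*b^3 + 2*b^2 + 62*b + m^2*(18*b - 45) + m*(106*b^2 - 233*b - 80) + 20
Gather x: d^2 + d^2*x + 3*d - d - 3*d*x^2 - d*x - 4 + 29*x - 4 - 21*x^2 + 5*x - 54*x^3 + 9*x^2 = d^2 + 2*d - 54*x^3 + x^2*(-3*d - 12) + x*(d^2 - d + 34) - 8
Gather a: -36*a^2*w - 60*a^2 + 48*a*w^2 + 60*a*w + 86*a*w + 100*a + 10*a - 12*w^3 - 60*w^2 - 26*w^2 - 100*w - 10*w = a^2*(-36*w - 60) + a*(48*w^2 + 146*w + 110) - 12*w^3 - 86*w^2 - 110*w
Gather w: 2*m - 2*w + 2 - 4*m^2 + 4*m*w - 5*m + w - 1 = -4*m^2 - 3*m + w*(4*m - 1) + 1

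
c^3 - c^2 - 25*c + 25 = (c - 5)*(c - 1)*(c + 5)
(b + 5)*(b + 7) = b^2 + 12*b + 35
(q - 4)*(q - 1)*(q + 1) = q^3 - 4*q^2 - q + 4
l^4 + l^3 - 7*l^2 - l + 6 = (l - 2)*(l - 1)*(l + 1)*(l + 3)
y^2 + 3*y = y*(y + 3)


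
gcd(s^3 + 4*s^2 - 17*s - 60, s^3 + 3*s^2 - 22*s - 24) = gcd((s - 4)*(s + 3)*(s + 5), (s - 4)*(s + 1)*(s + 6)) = s - 4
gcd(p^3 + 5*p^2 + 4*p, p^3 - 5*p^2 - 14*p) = p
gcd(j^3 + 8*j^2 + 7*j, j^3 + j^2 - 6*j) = j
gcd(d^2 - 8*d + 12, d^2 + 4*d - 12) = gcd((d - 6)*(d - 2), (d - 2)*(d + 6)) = d - 2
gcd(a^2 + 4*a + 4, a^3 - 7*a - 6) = a + 2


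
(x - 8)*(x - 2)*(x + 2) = x^3 - 8*x^2 - 4*x + 32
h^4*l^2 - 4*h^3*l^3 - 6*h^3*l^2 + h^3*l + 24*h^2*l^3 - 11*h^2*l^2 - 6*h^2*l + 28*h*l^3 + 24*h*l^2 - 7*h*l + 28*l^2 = (h - 7)*(h - 4*l)*(h*l + 1)*(h*l + l)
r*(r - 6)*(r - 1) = r^3 - 7*r^2 + 6*r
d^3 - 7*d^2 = d^2*(d - 7)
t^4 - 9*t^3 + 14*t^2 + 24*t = t*(t - 6)*(t - 4)*(t + 1)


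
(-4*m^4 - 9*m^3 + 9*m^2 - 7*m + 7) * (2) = -8*m^4 - 18*m^3 + 18*m^2 - 14*m + 14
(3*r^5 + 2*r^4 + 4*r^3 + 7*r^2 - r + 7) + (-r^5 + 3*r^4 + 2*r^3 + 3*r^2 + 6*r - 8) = 2*r^5 + 5*r^4 + 6*r^3 + 10*r^2 + 5*r - 1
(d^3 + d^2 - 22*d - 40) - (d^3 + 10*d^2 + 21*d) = -9*d^2 - 43*d - 40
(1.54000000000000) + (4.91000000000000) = 6.45000000000000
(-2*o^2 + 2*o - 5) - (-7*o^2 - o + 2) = 5*o^2 + 3*o - 7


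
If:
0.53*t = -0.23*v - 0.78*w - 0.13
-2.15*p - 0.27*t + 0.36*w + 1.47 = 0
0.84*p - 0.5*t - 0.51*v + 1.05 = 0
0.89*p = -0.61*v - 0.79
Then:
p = -0.06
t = 3.23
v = -1.21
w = -2.01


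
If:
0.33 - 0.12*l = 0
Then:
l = 2.75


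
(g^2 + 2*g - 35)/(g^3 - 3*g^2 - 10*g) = (g + 7)/(g*(g + 2))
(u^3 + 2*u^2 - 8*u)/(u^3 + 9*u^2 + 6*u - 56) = u/(u + 7)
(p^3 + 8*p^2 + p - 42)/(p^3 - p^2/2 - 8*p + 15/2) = 2*(p^2 + 5*p - 14)/(2*p^2 - 7*p + 5)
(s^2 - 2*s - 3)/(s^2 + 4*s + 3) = (s - 3)/(s + 3)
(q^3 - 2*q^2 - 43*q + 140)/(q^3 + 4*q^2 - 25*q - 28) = (q - 5)/(q + 1)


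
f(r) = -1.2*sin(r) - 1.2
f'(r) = -1.2*cos(r)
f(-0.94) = -0.23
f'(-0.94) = -0.71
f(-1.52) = -0.00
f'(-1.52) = -0.06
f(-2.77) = -0.76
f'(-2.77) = 1.12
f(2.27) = -2.12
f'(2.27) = 0.77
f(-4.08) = -2.17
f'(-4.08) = 0.71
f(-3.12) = -1.17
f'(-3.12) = 1.20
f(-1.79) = -0.03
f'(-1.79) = 0.26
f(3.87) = -0.40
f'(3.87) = 0.90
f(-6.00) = -1.54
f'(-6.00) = -1.15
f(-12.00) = -1.84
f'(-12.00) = -1.01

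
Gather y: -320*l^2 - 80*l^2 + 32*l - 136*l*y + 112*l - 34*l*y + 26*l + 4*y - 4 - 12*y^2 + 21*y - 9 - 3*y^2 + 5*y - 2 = -400*l^2 + 170*l - 15*y^2 + y*(30 - 170*l) - 15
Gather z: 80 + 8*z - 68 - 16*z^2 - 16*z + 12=-16*z^2 - 8*z + 24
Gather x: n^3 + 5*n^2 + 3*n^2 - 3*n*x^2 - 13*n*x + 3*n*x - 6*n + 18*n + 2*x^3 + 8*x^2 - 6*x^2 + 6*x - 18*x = n^3 + 8*n^2 + 12*n + 2*x^3 + x^2*(2 - 3*n) + x*(-10*n - 12)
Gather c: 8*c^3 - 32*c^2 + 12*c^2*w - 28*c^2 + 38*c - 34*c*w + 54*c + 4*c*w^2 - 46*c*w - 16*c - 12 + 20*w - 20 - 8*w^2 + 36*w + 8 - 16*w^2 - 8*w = 8*c^3 + c^2*(12*w - 60) + c*(4*w^2 - 80*w + 76) - 24*w^2 + 48*w - 24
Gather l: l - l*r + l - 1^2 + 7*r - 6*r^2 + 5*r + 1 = l*(2 - r) - 6*r^2 + 12*r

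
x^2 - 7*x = x*(x - 7)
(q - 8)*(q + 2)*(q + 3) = q^3 - 3*q^2 - 34*q - 48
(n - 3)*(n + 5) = n^2 + 2*n - 15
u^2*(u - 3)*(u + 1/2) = u^4 - 5*u^3/2 - 3*u^2/2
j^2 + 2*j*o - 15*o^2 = (j - 3*o)*(j + 5*o)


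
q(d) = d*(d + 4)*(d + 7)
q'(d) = d*(d + 4) + d*(d + 7) + (d + 4)*(d + 7) = 3*d^2 + 22*d + 28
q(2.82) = 188.86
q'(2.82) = 113.90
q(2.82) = 188.86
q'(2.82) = 113.90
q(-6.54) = 7.64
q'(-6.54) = 12.43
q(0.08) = 2.31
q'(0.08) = 29.78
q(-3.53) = -5.76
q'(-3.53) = -12.28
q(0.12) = 3.52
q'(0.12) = 30.68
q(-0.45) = -10.46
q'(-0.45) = 18.71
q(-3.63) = -4.53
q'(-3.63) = -12.33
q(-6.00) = 12.00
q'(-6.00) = 4.00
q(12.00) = 3648.00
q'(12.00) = 724.00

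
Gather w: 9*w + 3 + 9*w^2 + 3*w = 9*w^2 + 12*w + 3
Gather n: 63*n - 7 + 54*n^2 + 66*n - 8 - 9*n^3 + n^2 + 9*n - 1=-9*n^3 + 55*n^2 + 138*n - 16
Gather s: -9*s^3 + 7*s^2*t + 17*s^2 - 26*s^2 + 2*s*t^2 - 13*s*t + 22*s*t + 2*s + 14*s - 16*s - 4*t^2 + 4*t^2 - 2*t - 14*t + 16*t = -9*s^3 + s^2*(7*t - 9) + s*(2*t^2 + 9*t)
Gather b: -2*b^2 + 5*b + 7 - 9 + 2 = -2*b^2 + 5*b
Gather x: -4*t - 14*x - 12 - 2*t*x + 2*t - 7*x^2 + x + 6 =-2*t - 7*x^2 + x*(-2*t - 13) - 6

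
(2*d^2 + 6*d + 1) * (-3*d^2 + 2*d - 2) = -6*d^4 - 14*d^3 + 5*d^2 - 10*d - 2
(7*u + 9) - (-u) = 8*u + 9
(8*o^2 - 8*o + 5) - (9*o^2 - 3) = -o^2 - 8*o + 8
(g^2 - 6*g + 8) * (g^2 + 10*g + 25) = g^4 + 4*g^3 - 27*g^2 - 70*g + 200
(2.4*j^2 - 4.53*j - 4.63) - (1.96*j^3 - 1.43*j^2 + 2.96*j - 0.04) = -1.96*j^3 + 3.83*j^2 - 7.49*j - 4.59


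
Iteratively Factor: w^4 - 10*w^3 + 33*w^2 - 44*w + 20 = (w - 5)*(w^3 - 5*w^2 + 8*w - 4) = (w - 5)*(w - 1)*(w^2 - 4*w + 4) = (w - 5)*(w - 2)*(w - 1)*(w - 2)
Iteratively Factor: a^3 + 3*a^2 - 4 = (a + 2)*(a^2 + a - 2) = (a - 1)*(a + 2)*(a + 2)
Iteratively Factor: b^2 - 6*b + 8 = (b - 2)*(b - 4)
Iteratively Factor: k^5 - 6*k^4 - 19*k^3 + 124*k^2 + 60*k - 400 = (k + 2)*(k^4 - 8*k^3 - 3*k^2 + 130*k - 200) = (k + 2)*(k + 4)*(k^3 - 12*k^2 + 45*k - 50) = (k - 2)*(k + 2)*(k + 4)*(k^2 - 10*k + 25) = (k - 5)*(k - 2)*(k + 2)*(k + 4)*(k - 5)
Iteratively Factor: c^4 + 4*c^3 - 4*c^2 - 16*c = (c)*(c^3 + 4*c^2 - 4*c - 16) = c*(c - 2)*(c^2 + 6*c + 8) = c*(c - 2)*(c + 4)*(c + 2)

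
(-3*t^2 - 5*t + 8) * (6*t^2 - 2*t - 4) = -18*t^4 - 24*t^3 + 70*t^2 + 4*t - 32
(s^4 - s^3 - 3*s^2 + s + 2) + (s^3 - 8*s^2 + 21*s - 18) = s^4 - 11*s^2 + 22*s - 16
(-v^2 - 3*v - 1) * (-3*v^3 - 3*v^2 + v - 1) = 3*v^5 + 12*v^4 + 11*v^3 + v^2 + 2*v + 1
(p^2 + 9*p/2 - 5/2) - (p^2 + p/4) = 17*p/4 - 5/2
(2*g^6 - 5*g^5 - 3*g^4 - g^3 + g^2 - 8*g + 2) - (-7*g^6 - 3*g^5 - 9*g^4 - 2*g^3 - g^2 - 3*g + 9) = 9*g^6 - 2*g^5 + 6*g^4 + g^3 + 2*g^2 - 5*g - 7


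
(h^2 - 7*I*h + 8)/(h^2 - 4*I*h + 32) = (h + I)/(h + 4*I)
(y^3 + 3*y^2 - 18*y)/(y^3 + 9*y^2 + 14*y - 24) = y*(y - 3)/(y^2 + 3*y - 4)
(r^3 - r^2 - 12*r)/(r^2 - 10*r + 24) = r*(r + 3)/(r - 6)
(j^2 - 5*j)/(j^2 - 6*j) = (j - 5)/(j - 6)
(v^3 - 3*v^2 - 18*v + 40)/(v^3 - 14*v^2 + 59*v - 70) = (v + 4)/(v - 7)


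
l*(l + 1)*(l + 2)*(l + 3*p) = l^4 + 3*l^3*p + 3*l^3 + 9*l^2*p + 2*l^2 + 6*l*p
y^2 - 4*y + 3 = (y - 3)*(y - 1)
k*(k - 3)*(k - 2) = k^3 - 5*k^2 + 6*k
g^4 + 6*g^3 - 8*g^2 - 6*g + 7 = (g - 1)^2*(g + 1)*(g + 7)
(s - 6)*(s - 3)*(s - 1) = s^3 - 10*s^2 + 27*s - 18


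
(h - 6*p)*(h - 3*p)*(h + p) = h^3 - 8*h^2*p + 9*h*p^2 + 18*p^3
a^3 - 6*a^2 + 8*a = a*(a - 4)*(a - 2)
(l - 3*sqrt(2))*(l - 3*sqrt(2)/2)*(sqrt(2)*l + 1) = sqrt(2)*l^3 - 8*l^2 + 9*sqrt(2)*l/2 + 9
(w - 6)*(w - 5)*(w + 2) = w^3 - 9*w^2 + 8*w + 60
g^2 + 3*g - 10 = (g - 2)*(g + 5)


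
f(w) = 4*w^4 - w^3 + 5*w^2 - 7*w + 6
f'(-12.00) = -28207.00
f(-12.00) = 85482.00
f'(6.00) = 3401.00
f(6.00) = 5112.00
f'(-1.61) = -97.65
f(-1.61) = 61.28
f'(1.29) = 35.25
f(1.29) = 14.22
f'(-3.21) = -599.23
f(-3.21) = 537.76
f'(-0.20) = -9.25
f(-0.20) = 7.61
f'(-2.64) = -348.70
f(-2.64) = 272.03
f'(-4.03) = -1143.24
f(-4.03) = 1235.93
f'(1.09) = 21.06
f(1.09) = 8.66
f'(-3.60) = -828.38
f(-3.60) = 814.50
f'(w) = 16*w^3 - 3*w^2 + 10*w - 7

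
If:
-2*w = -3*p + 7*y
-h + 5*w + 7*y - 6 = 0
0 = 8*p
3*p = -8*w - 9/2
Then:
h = -123/16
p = 0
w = -9/16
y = 9/56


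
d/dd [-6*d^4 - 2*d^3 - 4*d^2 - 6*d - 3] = -24*d^3 - 6*d^2 - 8*d - 6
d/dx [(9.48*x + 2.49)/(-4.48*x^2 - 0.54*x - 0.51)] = (42.4704*x^2 + 22.3104*x - 3.4902)/(20.0704*x^4 + 4.8384*x^3 + 4.8612*x^2 + 0.5508*x + 0.2601)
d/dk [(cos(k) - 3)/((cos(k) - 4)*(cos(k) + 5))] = (cos(k)^2 - 6*cos(k) + 17)*sin(k)/((cos(k) - 4)^2*(cos(k) + 5)^2)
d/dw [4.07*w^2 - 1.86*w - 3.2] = 8.14*w - 1.86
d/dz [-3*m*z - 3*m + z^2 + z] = -3*m + 2*z + 1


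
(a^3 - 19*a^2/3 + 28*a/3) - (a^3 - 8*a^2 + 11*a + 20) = 5*a^2/3 - 5*a/3 - 20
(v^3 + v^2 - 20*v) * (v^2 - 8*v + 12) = v^5 - 7*v^4 - 16*v^3 + 172*v^2 - 240*v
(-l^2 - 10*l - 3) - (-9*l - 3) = -l^2 - l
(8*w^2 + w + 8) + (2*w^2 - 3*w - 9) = 10*w^2 - 2*w - 1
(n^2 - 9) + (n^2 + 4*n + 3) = 2*n^2 + 4*n - 6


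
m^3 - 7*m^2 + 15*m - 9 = (m - 3)^2*(m - 1)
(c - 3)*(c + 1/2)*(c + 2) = c^3 - c^2/2 - 13*c/2 - 3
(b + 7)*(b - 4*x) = b^2 - 4*b*x + 7*b - 28*x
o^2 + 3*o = o*(o + 3)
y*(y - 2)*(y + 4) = y^3 + 2*y^2 - 8*y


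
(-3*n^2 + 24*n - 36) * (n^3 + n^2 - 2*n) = -3*n^5 + 21*n^4 - 6*n^3 - 84*n^2 + 72*n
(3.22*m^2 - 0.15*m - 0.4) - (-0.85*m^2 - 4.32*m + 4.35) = 4.07*m^2 + 4.17*m - 4.75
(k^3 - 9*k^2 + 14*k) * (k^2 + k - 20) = k^5 - 8*k^4 - 15*k^3 + 194*k^2 - 280*k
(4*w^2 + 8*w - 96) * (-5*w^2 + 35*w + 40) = -20*w^4 + 100*w^3 + 920*w^2 - 3040*w - 3840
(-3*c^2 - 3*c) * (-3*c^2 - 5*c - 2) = 9*c^4 + 24*c^3 + 21*c^2 + 6*c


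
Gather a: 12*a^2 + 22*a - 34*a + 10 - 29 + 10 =12*a^2 - 12*a - 9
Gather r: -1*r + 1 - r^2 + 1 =-r^2 - r + 2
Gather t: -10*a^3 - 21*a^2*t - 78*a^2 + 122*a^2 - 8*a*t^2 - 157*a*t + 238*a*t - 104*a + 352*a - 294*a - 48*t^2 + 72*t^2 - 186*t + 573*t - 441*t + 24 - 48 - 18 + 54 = -10*a^3 + 44*a^2 - 46*a + t^2*(24 - 8*a) + t*(-21*a^2 + 81*a - 54) + 12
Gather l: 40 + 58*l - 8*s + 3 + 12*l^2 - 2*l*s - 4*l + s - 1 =12*l^2 + l*(54 - 2*s) - 7*s + 42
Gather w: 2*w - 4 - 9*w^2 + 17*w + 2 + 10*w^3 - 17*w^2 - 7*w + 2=10*w^3 - 26*w^2 + 12*w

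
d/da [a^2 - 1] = 2*a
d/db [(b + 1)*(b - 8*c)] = 2*b - 8*c + 1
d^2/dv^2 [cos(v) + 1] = -cos(v)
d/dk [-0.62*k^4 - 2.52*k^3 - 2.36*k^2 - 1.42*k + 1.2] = -2.48*k^3 - 7.56*k^2 - 4.72*k - 1.42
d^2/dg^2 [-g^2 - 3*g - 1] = -2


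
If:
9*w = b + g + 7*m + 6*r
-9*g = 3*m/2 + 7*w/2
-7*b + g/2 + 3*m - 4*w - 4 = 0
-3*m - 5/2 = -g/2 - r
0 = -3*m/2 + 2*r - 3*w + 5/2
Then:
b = -5645/1877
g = -3864/1877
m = 2051/1877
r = 25555/3754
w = 9057/1877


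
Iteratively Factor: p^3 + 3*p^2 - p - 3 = (p + 1)*(p^2 + 2*p - 3) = (p + 1)*(p + 3)*(p - 1)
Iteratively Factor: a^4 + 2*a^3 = (a + 2)*(a^3) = a*(a + 2)*(a^2) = a^2*(a + 2)*(a)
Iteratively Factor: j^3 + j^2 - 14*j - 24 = (j + 3)*(j^2 - 2*j - 8) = (j - 4)*(j + 3)*(j + 2)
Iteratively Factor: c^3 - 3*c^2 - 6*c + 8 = (c - 4)*(c^2 + c - 2) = (c - 4)*(c + 2)*(c - 1)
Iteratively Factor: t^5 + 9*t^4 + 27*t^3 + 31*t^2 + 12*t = (t + 4)*(t^4 + 5*t^3 + 7*t^2 + 3*t) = (t + 1)*(t + 4)*(t^3 + 4*t^2 + 3*t) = t*(t + 1)*(t + 4)*(t^2 + 4*t + 3) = t*(t + 1)^2*(t + 4)*(t + 3)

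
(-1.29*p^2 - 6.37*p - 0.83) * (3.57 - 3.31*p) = 4.2699*p^3 + 16.4794*p^2 - 19.9936*p - 2.9631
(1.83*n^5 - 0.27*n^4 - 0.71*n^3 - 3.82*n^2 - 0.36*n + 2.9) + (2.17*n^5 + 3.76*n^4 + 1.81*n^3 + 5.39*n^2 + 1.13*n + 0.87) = 4.0*n^5 + 3.49*n^4 + 1.1*n^3 + 1.57*n^2 + 0.77*n + 3.77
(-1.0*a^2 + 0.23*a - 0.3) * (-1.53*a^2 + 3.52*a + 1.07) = 1.53*a^4 - 3.8719*a^3 + 0.1986*a^2 - 0.8099*a - 0.321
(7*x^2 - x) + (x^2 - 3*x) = 8*x^2 - 4*x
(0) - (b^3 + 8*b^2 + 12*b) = -b^3 - 8*b^2 - 12*b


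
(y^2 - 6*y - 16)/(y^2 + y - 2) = (y - 8)/(y - 1)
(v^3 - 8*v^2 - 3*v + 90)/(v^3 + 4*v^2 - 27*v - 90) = (v - 6)/(v + 6)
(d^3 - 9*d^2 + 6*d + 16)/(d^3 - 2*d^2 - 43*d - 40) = (d - 2)/(d + 5)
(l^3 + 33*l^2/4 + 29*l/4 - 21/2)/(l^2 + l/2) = (4*l^3 + 33*l^2 + 29*l - 42)/(2*l*(2*l + 1))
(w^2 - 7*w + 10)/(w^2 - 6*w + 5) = (w - 2)/(w - 1)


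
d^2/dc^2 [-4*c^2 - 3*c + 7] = -8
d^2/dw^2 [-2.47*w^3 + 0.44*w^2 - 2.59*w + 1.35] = 0.88 - 14.82*w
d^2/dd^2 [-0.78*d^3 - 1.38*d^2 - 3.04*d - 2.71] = -4.68*d - 2.76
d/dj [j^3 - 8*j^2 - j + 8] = 3*j^2 - 16*j - 1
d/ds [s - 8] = 1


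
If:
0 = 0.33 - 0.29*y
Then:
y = 1.14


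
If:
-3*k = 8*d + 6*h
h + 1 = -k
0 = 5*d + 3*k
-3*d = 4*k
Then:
No Solution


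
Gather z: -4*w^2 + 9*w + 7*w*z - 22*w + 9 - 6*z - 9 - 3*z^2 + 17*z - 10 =-4*w^2 - 13*w - 3*z^2 + z*(7*w + 11) - 10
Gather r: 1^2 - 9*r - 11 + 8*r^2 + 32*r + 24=8*r^2 + 23*r + 14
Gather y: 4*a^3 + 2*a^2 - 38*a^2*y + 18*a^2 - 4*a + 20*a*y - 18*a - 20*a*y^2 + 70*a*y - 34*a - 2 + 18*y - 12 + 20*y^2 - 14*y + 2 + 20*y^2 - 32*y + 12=4*a^3 + 20*a^2 - 56*a + y^2*(40 - 20*a) + y*(-38*a^2 + 90*a - 28)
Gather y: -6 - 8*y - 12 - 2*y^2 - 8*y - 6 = -2*y^2 - 16*y - 24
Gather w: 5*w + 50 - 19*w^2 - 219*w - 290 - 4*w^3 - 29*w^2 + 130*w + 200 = -4*w^3 - 48*w^2 - 84*w - 40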